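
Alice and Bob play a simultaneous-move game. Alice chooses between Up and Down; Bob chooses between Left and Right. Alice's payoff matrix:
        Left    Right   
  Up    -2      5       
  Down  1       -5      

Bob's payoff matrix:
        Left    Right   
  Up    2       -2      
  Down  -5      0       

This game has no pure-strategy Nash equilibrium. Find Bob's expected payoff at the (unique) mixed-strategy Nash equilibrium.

In a mixed equilibrium Bob is indifferent between Left and Right; this condition fixes p.
  Bob's payoff from Left: p·2 + (1−p)·(-5) = 7p - 5
  Bob's payoff from Right: p·(-2) + (1−p)·0 = -2p
  7p - 5 = -2p  ⇒  9p = 5  ⇒  p = 5/9.
At equilibrium Bob is indifferent across columns, so Bob's payoff equals the payoff from Left: (5/9)·2 + (4/9)·(-5) = -10/9.

-10/9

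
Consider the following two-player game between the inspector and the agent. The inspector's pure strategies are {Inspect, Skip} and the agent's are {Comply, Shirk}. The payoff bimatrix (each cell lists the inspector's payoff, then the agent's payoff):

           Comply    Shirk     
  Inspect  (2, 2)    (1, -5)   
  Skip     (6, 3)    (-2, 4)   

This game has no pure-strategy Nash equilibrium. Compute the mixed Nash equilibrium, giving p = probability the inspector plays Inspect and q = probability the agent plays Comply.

p = 1/8, q = 3/7

Set the agent's expected payoff from Comply equal to that from Shirk:
  the agent's payoff from Comply: p·2 + (1−p)·3 = -p + 3
  the agent's payoff from Shirk: p·(-5) + (1−p)·4 = -9p + 4
  -p + 3 = -9p + 4  ⇒  8p = 1  ⇒  p = 1/8.
For the inspector to be willing to mix, the inspector must be indifferent between Inspect and Skip, which pins down the agent's mix.
  the inspector's expected payoff from Inspect: q·2 + (1−q)·1 = q + 1
  the inspector's expected payoff from Skip: q·6 + (1−q)·(-2) = 8q - 2
  q + 1 = 8q - 2  ⇒  -7q = -3  ⇒  q = 3/7.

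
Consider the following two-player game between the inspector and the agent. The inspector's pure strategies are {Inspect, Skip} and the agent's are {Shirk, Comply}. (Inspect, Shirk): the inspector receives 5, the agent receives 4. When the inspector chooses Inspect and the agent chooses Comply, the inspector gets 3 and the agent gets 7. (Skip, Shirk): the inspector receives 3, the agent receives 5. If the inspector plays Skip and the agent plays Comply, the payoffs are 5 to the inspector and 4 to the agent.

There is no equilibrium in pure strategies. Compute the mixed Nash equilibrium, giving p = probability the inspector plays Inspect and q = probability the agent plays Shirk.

The agent's indifference between Shirk and Comply determines the inspector's mixing probability p:
  the agent's expected payoff from Shirk: p·4 + (1−p)·5 = -p + 5
  the agent's expected payoff from Comply: p·7 + (1−p)·4 = 3p + 4
  -p + 5 = 3p + 4  ⇒  -4p = -1  ⇒  p = 1/4.
The agent's mix must leave the inspector indifferent between Inspect and Skip.
  the inspector's expected payoff from Inspect: q·5 + (1−q)·3 = 2q + 3
  the inspector's expected payoff from Skip: q·3 + (1−q)·5 = -2q + 5
  2q + 3 = -2q + 5  ⇒  4q = 2  ⇒  q = 1/2.

p = 1/4, q = 1/2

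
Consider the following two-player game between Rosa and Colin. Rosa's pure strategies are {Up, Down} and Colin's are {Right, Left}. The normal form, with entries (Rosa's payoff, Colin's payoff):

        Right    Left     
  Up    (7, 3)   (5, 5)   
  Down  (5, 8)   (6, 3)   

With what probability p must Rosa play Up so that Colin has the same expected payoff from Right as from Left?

Rosa's mix must leave Colin indifferent between Right and Left.
  Colin's payoff to Right: p·3 + (1−p)·8 = -5p + 8
  Colin's payoff to Left: p·5 + (1−p)·3 = 2p + 3
  -5p + 8 = 2p + 3  ⇒  -7p = -5  ⇒  p = 5/7.

p = 5/7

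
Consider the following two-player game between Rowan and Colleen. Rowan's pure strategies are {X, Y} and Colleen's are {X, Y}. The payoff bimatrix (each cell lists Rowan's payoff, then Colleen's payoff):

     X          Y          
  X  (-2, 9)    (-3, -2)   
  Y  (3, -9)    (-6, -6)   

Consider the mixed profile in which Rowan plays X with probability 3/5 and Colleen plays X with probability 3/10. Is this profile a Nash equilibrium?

No

Given Rowan's mix p = 3/5, Colleen's payoff from X is 9/5 but from Y is -18/5. Colleen strictly prefers X, so Colleen would not mix.
So the proposed profile is not a Nash equilibrium.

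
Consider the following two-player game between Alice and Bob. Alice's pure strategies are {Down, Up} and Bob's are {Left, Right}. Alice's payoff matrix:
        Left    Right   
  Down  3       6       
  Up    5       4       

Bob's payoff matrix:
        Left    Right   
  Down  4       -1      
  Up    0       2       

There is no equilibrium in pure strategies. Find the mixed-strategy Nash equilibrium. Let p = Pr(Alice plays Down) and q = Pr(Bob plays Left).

In a mixed equilibrium Bob is indifferent between Left and Right; this condition fixes p.
  Bob's expected payoff from Left: p·4 + (1−p)·0 = 4p
  Bob's expected payoff from Right: p·(-1) + (1−p)·2 = -3p + 2
  4p = -3p + 2  ⇒  7p = 2  ⇒  p = 2/7.
In a mixed equilibrium Alice is indifferent between Down and Up; this condition fixes q.
  Alice's payoff from Down: q·3 + (1−q)·6 = -3q + 6
  Alice's payoff from Up: q·5 + (1−q)·4 = q + 4
  -3q + 6 = q + 4  ⇒  -4q = -2  ⇒  q = 1/2.

p = 2/7, q = 1/2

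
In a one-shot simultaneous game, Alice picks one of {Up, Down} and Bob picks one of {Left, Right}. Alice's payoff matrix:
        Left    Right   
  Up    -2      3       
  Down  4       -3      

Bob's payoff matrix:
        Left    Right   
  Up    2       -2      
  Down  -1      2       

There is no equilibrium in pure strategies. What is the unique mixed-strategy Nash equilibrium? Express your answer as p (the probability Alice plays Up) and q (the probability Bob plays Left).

p = 3/7, q = 1/2

In a mixed equilibrium Bob is indifferent between Left and Right; this condition fixes p.
  Bob's payoff from Left: p·2 + (1−p)·(-1) = 3p - 1
  Bob's payoff from Right: p·(-2) + (1−p)·2 = -4p + 2
  3p - 1 = -4p + 2  ⇒  7p = 3  ⇒  p = 3/7.
For Alice to be willing to mix, Alice must be indifferent between Up and Down, which pins down Bob's mix.
  Alice's expected payoff from Up: q·(-2) + (1−q)·3 = -5q + 3
  Alice's expected payoff from Down: q·4 + (1−q)·(-3) = 7q - 3
  -5q + 3 = 7q - 3  ⇒  -12q = -6  ⇒  q = 1/2.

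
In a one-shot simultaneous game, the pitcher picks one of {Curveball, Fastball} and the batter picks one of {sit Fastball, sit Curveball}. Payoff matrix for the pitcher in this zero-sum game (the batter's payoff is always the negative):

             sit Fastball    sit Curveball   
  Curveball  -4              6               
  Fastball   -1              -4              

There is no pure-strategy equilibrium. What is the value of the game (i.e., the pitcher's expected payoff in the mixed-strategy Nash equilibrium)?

v = -22/13

For the pitcher to be willing to mix, the pitcher must be indifferent between Curveball and Fastball, which pins down the batter's mix.
  the pitcher's expected payoff from Curveball: q·(-4) + (1−q)·6 = -10q + 6
  the pitcher's expected payoff from Fastball: q·(-1) + (1−q)·(-4) = 3q - 4
  -10q + 6 = 3q - 4  ⇒  -13q = -10  ⇒  q = 10/13.
The value is the pitcher's expected payoff against this mix (using Curveball): (10/13)·(-4) + (3/13)·6 = -22/13.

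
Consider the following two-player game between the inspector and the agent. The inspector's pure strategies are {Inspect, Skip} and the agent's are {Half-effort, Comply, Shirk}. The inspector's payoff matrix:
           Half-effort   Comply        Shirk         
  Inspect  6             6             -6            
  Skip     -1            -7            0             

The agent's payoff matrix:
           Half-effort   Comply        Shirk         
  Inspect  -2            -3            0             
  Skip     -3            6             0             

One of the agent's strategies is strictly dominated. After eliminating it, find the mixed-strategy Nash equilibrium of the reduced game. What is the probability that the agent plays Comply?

The agent's strategy Half-effort is strictly dominated by Shirk: 0 > -2 and 0 > -3. Eliminate Half-effort.
For the inspector to be willing to mix, the inspector must be indifferent between Inspect and Skip, which pins down the agent's mix.
  the inspector's payoff from Inspect: q·6 + (1−q)·(-6) = 12q - 6
  the inspector's payoff from Skip: q·(-7) + (1−q)·0 = -7q
  12q - 6 = -7q  ⇒  19q = 6  ⇒  q = 6/19.

q = 6/19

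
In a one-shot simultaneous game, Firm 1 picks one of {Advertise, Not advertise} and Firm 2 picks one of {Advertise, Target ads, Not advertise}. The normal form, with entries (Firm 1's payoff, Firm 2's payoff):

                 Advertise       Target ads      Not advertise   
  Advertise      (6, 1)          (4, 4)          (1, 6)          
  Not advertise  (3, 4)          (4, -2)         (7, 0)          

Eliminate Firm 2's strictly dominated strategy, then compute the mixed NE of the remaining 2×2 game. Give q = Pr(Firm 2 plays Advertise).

q = 2/3

Firm 2's strategy Target ads is strictly dominated by Not advertise: 6 > 4 and 0 > -2. Eliminate Target ads.
Set Firm 1's expected payoff from Advertise equal to that from Not advertise:
  Firm 1's payoff from Advertise: q·6 + (1−q)·1 = 5q + 1
  Firm 1's payoff from Not advertise: q·3 + (1−q)·7 = -4q + 7
  5q + 1 = -4q + 7  ⇒  9q = 6  ⇒  q = 2/3.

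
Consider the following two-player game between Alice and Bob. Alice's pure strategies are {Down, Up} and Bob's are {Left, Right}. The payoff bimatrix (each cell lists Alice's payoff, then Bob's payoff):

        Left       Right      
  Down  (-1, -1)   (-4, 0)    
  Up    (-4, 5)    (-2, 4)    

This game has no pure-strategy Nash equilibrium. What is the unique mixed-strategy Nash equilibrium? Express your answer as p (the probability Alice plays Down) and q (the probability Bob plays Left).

Alice's mix must leave Bob indifferent between Left and Right.
  Bob's payoff to Left: p·(-1) + (1−p)·5 = -6p + 5
  Bob's payoff to Right: p·0 + (1−p)·4 = -4p + 4
  -6p + 5 = -4p + 4  ⇒  -2p = -1  ⇒  p = 1/2.
For Alice to be willing to mix, Alice must be indifferent between Down and Up, which pins down Bob's mix.
  Alice's payoff from Down: q·(-1) + (1−q)·(-4) = 3q - 4
  Alice's payoff from Up: q·(-4) + (1−q)·(-2) = -2q - 2
  3q - 4 = -2q - 2  ⇒  5q = 2  ⇒  q = 2/5.

p = 1/2, q = 2/5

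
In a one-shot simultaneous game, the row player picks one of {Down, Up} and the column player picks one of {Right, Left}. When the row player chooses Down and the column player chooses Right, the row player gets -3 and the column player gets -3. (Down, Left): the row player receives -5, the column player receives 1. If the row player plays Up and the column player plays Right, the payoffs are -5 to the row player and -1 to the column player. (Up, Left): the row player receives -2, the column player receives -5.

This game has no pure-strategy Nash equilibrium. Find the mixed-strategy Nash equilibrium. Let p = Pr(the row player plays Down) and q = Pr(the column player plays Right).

For the column player to be willing to mix, the column player must be indifferent between Right and Left, which pins down the row player's mix.
  the column player's payoff to Right: p·(-3) + (1−p)·(-1) = -2p - 1
  the column player's payoff to Left: p·1 + (1−p)·(-5) = 6p - 5
  -2p - 1 = 6p - 5  ⇒  -8p = -4  ⇒  p = 1/2.
The column player's mix must leave the row player indifferent between Down and Up.
  the row player's payoff to Down: q·(-3) + (1−q)·(-5) = 2q - 5
  the row player's payoff to Up: q·(-5) + (1−q)·(-2) = -3q - 2
  2q - 5 = -3q - 2  ⇒  5q = 3  ⇒  q = 3/5.

p = 1/2, q = 3/5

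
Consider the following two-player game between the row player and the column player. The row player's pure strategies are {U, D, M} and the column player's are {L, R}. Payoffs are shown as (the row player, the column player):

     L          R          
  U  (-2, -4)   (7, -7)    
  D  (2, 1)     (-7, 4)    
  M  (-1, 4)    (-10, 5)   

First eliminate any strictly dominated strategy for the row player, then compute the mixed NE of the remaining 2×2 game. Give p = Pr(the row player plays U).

The row player's strategy M is strictly dominated by D: 2 > -1 and -7 > -10. Eliminate M.
The row player's mix must leave the column player indifferent between L and R.
  the column player's payoff from L: p·(-4) + (1−p)·1 = -5p + 1
  the column player's payoff from R: p·(-7) + (1−p)·4 = -11p + 4
  -5p + 1 = -11p + 4  ⇒  6p = 3  ⇒  p = 1/2.

p = 1/2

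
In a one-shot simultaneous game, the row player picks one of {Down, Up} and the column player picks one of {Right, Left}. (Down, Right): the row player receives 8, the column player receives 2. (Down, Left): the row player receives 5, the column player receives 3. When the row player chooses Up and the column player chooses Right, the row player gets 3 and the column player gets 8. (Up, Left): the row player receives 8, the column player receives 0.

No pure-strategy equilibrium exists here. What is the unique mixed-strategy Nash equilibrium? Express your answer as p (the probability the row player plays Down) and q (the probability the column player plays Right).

p = 8/9, q = 3/8

In a mixed equilibrium the column player is indifferent between Right and Left; this condition fixes p.
  the column player's expected payoff from Right: p·2 + (1−p)·8 = -6p + 8
  the column player's expected payoff from Left: p·3 + (1−p)·0 = 3p
  -6p + 8 = 3p  ⇒  -9p = -8  ⇒  p = 8/9.
The row player's indifference between Down and Up determines the column player's mixing probability q:
  the row player's expected payoff from Down: q·8 + (1−q)·5 = 3q + 5
  the row player's expected payoff from Up: q·3 + (1−q)·8 = -5q + 8
  3q + 5 = -5q + 8  ⇒  8q = 3  ⇒  q = 3/8.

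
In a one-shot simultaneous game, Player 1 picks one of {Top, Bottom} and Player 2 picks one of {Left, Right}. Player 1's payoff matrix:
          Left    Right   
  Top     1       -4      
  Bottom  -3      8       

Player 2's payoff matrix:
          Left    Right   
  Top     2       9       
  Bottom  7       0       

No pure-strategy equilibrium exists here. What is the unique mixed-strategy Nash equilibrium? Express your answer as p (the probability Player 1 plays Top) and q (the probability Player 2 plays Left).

Player 2's indifference between Left and Right determines Player 1's mixing probability p:
  Player 2's payoff to Left: p·2 + (1−p)·7 = -5p + 7
  Player 2's payoff to Right: p·9 + (1−p)·0 = 9p
  -5p + 7 = 9p  ⇒  -14p = -7  ⇒  p = 1/2.
Set Player 1's expected payoff from Top equal to that from Bottom:
  Player 1's payoff from Top: q·1 + (1−q)·(-4) = 5q - 4
  Player 1's payoff from Bottom: q·(-3) + (1−q)·8 = -11q + 8
  5q - 4 = -11q + 8  ⇒  16q = 12  ⇒  q = 3/4.

p = 1/2, q = 3/4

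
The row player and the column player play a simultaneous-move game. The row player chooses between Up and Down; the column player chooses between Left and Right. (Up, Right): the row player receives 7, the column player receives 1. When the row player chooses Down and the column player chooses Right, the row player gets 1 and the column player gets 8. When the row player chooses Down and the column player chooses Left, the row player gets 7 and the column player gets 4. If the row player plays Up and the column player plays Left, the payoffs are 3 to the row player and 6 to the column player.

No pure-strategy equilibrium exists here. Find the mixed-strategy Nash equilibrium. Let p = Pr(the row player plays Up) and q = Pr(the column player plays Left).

Set the column player's expected payoff from Left equal to that from Right:
  the column player's expected payoff from Left: p·6 + (1−p)·4 = 2p + 4
  the column player's expected payoff from Right: p·1 + (1−p)·8 = -7p + 8
  2p + 4 = -7p + 8  ⇒  9p = 4  ⇒  p = 4/9.
For the row player to be willing to mix, the row player must be indifferent between Up and Down, which pins down the column player's mix.
  the row player's payoff from Up: q·3 + (1−q)·7 = -4q + 7
  the row player's payoff from Down: q·7 + (1−q)·1 = 6q + 1
  -4q + 7 = 6q + 1  ⇒  -10q = -6  ⇒  q = 3/5.

p = 4/9, q = 3/5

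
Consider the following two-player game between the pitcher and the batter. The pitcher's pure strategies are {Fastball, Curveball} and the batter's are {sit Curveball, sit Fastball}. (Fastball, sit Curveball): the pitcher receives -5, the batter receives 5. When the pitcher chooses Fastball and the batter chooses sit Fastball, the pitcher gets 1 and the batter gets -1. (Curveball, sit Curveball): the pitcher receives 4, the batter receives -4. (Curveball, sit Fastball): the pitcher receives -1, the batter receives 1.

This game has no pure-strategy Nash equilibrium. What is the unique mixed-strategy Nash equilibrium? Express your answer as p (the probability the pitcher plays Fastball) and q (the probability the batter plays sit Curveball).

Set the batter's expected payoff from sit Curveball equal to that from sit Fastball:
  the batter's payoff to sit Curveball: p·5 + (1−p)·(-4) = 9p - 4
  the batter's payoff to sit Fastball: p·(-1) + (1−p)·1 = -2p + 1
  9p - 4 = -2p + 1  ⇒  11p = 5  ⇒  p = 5/11.
The batter's mix must leave the pitcher indifferent between Fastball and Curveball.
  the pitcher's payoff from Fastball: q·(-5) + (1−q)·1 = -6q + 1
  the pitcher's payoff from Curveball: q·4 + (1−q)·(-1) = 5q - 1
  -6q + 1 = 5q - 1  ⇒  -11q = -2  ⇒  q = 2/11.

p = 5/11, q = 2/11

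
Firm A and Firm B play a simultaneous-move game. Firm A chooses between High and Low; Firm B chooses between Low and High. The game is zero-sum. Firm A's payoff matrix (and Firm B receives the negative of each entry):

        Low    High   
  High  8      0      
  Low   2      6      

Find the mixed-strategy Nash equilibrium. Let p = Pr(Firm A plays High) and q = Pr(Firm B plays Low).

In a mixed equilibrium Firm B is indifferent between Low and High; this condition fixes p.
  Firm B's payoff from Low: p·(-8) + (1−p)·(-2) = -6p - 2
  Firm B's payoff from High: p·0 + (1−p)·(-6) = 6p - 6
  -6p - 2 = 6p - 6  ⇒  -12p = -4  ⇒  p = 1/3.
Firm A's indifference between High and Low determines Firm B's mixing probability q:
  Firm A's payoff from High: q·8 + (1−q)·0 = 8q
  Firm A's payoff from Low: q·2 + (1−q)·6 = -4q + 6
  8q = -4q + 6  ⇒  12q = 6  ⇒  q = 1/2.

p = 1/3, q = 1/2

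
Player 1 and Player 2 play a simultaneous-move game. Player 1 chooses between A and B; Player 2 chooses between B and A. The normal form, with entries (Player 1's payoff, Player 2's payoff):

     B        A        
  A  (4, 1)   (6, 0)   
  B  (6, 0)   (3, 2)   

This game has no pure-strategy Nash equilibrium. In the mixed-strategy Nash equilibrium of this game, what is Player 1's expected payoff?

24/5

Player 2's mix must leave Player 1 indifferent between A and B.
  Player 1's payoff from A: q·4 + (1−q)·6 = -2q + 6
  Player 1's payoff from B: q·6 + (1−q)·3 = 3q + 3
  -2q + 6 = 3q + 3  ⇒  -5q = -3  ⇒  q = 3/5.
At equilibrium Player 1 is indifferent across rows, so Player 1's payoff equals the payoff from A: (3/5)·4 + (2/5)·6 = 24/5.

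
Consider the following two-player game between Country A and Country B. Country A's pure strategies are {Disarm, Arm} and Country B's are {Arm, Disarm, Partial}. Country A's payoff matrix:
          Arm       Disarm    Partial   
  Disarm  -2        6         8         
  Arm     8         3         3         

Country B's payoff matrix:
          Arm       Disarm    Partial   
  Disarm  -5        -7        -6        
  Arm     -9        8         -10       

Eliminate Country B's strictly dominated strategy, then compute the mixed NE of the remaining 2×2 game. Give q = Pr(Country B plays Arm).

Country B's strategy Partial is strictly dominated by Arm: -5 > -6 and -9 > -10. Eliminate Partial.
For Country A to be willing to mix, Country A must be indifferent between Disarm and Arm, which pins down Country B's mix.
  Country A's payoff from Disarm: q·(-2) + (1−q)·6 = -8q + 6
  Country A's payoff from Arm: q·8 + (1−q)·3 = 5q + 3
  -8q + 6 = 5q + 3  ⇒  -13q = -3  ⇒  q = 3/13.

q = 3/13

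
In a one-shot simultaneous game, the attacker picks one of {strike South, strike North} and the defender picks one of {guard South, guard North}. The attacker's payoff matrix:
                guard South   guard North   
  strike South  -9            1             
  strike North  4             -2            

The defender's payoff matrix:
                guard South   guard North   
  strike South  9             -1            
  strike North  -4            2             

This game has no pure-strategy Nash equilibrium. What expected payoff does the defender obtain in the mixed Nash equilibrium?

Set the defender's expected payoff from guard South equal to that from guard North:
  the defender's payoff to guard South: p·9 + (1−p)·(-4) = 13p - 4
  the defender's payoff to guard North: p·(-1) + (1−p)·2 = -3p + 2
  13p - 4 = -3p + 2  ⇒  16p = 6  ⇒  p = 3/8.
At equilibrium the defender is indifferent across columns, so the defender's payoff equals the payoff from guard South: (3/8)·9 + (5/8)·(-4) = 7/8.

7/8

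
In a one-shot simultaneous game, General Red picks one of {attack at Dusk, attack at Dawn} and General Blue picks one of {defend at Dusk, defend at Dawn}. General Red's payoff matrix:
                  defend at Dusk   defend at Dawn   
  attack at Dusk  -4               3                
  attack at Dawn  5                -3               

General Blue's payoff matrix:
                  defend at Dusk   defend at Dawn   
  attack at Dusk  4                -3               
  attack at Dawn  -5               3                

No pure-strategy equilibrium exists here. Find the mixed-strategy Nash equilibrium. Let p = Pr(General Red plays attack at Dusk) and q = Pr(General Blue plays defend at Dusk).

p = 8/15, q = 2/5

General Red's mix must leave General Blue indifferent between defend at Dusk and defend at Dawn.
  General Blue's payoff to defend at Dusk: p·4 + (1−p)·(-5) = 9p - 5
  General Blue's payoff to defend at Dawn: p·(-3) + (1−p)·3 = -6p + 3
  9p - 5 = -6p + 3  ⇒  15p = 8  ⇒  p = 8/15.
General Blue's mix must leave General Red indifferent between attack at Dusk and attack at Dawn.
  General Red's expected payoff from attack at Dusk: q·(-4) + (1−q)·3 = -7q + 3
  General Red's expected payoff from attack at Dawn: q·5 + (1−q)·(-3) = 8q - 3
  -7q + 3 = 8q - 3  ⇒  -15q = -6  ⇒  q = 2/5.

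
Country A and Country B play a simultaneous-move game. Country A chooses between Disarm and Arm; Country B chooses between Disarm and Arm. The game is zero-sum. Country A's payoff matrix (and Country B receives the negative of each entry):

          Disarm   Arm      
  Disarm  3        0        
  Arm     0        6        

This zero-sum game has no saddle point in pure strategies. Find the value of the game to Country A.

v = 2

Country B's mix must leave Country A indifferent between Disarm and Arm.
  Country A's expected payoff from Disarm: q·3 + (1−q)·0 = 3q
  Country A's expected payoff from Arm: q·0 + (1−q)·6 = -6q + 6
  3q = -6q + 6  ⇒  9q = 6  ⇒  q = 2/3.
The value is Country A's expected payoff against this mix (using Disarm): (2/3)·3 + (1/3)·0 = 2.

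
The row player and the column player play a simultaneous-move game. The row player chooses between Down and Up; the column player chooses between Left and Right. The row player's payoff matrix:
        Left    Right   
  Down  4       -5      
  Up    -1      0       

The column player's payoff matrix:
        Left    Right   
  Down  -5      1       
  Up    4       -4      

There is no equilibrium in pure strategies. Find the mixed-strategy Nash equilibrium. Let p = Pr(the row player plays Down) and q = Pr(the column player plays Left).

p = 4/7, q = 1/2

Set the column player's expected payoff from Left equal to that from Right:
  the column player's payoff to Left: p·(-5) + (1−p)·4 = -9p + 4
  the column player's payoff to Right: p·1 + (1−p)·(-4) = 5p - 4
  -9p + 4 = 5p - 4  ⇒  -14p = -8  ⇒  p = 4/7.
The row player's indifference between Down and Up determines the column player's mixing probability q:
  the row player's payoff from Down: q·4 + (1−q)·(-5) = 9q - 5
  the row player's payoff from Up: q·(-1) + (1−q)·0 = -q
  9q - 5 = -q  ⇒  10q = 5  ⇒  q = 1/2.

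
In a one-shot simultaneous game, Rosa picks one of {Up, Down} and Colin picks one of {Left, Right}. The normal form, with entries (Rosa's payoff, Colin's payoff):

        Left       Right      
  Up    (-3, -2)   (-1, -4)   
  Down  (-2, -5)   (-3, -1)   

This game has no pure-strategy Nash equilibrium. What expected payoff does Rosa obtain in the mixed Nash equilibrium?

-7/3

Rosa's indifference between Up and Down determines Colin's mixing probability q:
  Rosa's expected payoff from Up: q·(-3) + (1−q)·(-1) = -2q - 1
  Rosa's expected payoff from Down: q·(-2) + (1−q)·(-3) = q - 3
  -2q - 1 = q - 3  ⇒  -3q = -2  ⇒  q = 2/3.
At equilibrium Rosa is indifferent across rows, so Rosa's payoff equals the payoff from Up: (2/3)·(-3) + (1/3)·(-1) = -7/3.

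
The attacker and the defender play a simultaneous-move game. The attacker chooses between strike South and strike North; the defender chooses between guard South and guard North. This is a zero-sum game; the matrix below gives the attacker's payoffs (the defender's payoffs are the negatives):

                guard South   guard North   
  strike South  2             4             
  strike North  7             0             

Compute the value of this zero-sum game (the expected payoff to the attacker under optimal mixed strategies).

v = 28/9

For the attacker to be willing to mix, the attacker must be indifferent between strike South and strike North, which pins down the defender's mix.
  the attacker's payoff to strike South: q·2 + (1−q)·4 = -2q + 4
  the attacker's payoff to strike North: q·7 + (1−q)·0 = 7q
  -2q + 4 = 7q  ⇒  -9q = -4  ⇒  q = 4/9.
The value is the attacker's expected payoff against this mix (using strike South): (4/9)·2 + (5/9)·4 = 28/9.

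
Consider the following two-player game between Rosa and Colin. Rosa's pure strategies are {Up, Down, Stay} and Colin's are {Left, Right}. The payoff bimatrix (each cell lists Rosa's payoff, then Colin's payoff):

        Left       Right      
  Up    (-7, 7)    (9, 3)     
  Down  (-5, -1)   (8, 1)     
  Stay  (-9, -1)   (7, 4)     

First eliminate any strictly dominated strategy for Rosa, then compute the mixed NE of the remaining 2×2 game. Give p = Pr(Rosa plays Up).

p = 1/3

Rosa's strategy Stay is strictly dominated by Up: -7 > -9 and 9 > 7. Eliminate Stay.
Rosa's mix must leave Colin indifferent between Left and Right.
  Colin's payoff from Left: p·7 + (1−p)·(-1) = 8p - 1
  Colin's payoff from Right: p·3 + (1−p)·1 = 2p + 1
  8p - 1 = 2p + 1  ⇒  6p = 2  ⇒  p = 1/3.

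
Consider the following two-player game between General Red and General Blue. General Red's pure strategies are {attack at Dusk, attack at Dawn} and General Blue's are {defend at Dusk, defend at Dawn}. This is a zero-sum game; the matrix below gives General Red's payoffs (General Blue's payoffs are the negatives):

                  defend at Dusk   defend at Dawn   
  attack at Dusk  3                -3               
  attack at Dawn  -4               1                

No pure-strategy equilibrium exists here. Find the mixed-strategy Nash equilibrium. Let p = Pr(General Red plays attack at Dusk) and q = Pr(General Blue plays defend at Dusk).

In a mixed equilibrium General Blue is indifferent between defend at Dusk and defend at Dawn; this condition fixes p.
  General Blue's expected payoff from defend at Dusk: p·(-3) + (1−p)·4 = -7p + 4
  General Blue's expected payoff from defend at Dawn: p·3 + (1−p)·(-1) = 4p - 1
  -7p + 4 = 4p - 1  ⇒  -11p = -5  ⇒  p = 5/11.
In a mixed equilibrium General Red is indifferent between attack at Dusk and attack at Dawn; this condition fixes q.
  General Red's payoff to attack at Dusk: q·3 + (1−q)·(-3) = 6q - 3
  General Red's payoff to attack at Dawn: q·(-4) + (1−q)·1 = -5q + 1
  6q - 3 = -5q + 1  ⇒  11q = 4  ⇒  q = 4/11.

p = 5/11, q = 4/11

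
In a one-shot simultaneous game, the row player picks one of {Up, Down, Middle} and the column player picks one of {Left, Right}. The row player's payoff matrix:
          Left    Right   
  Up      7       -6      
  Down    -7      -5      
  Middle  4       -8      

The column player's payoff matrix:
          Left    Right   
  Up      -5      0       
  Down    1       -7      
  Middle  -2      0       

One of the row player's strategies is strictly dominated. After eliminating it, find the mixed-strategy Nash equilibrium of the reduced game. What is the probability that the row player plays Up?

p = 8/13

The row player's strategy Middle is strictly dominated by Up: 7 > 4 and -6 > -8. Eliminate Middle.
For the column player to be willing to mix, the column player must be indifferent between Left and Right, which pins down the row player's mix.
  the column player's expected payoff from Left: p·(-5) + (1−p)·1 = -6p + 1
  the column player's expected payoff from Right: p·0 + (1−p)·(-7) = 7p - 7
  -6p + 1 = 7p - 7  ⇒  -13p = -8  ⇒  p = 8/13.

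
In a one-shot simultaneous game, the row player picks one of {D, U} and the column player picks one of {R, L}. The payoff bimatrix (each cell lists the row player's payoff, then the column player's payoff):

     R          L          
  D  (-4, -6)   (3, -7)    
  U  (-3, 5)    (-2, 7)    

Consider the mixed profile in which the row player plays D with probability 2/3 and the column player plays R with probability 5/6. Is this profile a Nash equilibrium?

Check the column player's indifference given the row player's mix p = 2/3:
  payoff from R = -7/3; payoff from L = -7/3 — equal.
Check the row player's indifference given the column player's mix q = 5/6:
  payoff from D = -17/6; payoff from U = -17/6 — equal.
Both players are indifferent, so neither can profitably deviate.

Yes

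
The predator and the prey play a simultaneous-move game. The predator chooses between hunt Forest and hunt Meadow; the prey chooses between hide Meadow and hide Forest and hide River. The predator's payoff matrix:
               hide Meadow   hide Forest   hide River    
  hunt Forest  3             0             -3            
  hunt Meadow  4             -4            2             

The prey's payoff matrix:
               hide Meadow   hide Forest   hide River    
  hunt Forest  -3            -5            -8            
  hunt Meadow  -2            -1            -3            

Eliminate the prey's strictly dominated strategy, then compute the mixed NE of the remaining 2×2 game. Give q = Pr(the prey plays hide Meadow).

The prey's strategy hide River is strictly dominated by hide Forest: -5 > -8 and -1 > -3. Eliminate hide River.
For the predator to be willing to mix, the predator must be indifferent between hunt Forest and hunt Meadow, which pins down the prey's mix.
  the predator's payoff to hunt Forest: q·3 + (1−q)·0 = 3q
  the predator's payoff to hunt Meadow: q·4 + (1−q)·(-4) = 8q - 4
  3q = 8q - 4  ⇒  -5q = -4  ⇒  q = 4/5.

q = 4/5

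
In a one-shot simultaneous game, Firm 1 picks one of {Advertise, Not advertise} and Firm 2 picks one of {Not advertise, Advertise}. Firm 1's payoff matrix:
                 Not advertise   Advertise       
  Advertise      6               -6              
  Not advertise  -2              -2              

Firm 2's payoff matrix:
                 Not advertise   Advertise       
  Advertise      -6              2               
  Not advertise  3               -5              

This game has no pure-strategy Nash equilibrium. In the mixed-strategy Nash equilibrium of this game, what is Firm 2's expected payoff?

In a mixed equilibrium Firm 2 is indifferent between Not advertise and Advertise; this condition fixes p.
  Firm 2's expected payoff from Not advertise: p·(-6) + (1−p)·3 = -9p + 3
  Firm 2's expected payoff from Advertise: p·2 + (1−p)·(-5) = 7p - 5
  -9p + 3 = 7p - 5  ⇒  -16p = -8  ⇒  p = 1/2.
At equilibrium Firm 2 is indifferent across columns, so Firm 2's payoff equals the payoff from Not advertise: (1/2)·(-6) + (1/2)·3 = -3/2.

-3/2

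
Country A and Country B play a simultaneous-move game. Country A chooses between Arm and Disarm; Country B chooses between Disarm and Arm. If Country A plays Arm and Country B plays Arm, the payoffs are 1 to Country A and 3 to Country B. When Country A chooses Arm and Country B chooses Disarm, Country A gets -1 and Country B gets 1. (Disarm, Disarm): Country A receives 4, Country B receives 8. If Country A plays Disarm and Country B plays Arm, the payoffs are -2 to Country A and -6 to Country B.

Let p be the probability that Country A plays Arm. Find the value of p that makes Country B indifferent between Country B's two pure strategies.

p = 7/8

Country B's indifference between Disarm and Arm determines Country A's mixing probability p:
  Country B's payoff to Disarm: p·1 + (1−p)·8 = -7p + 8
  Country B's payoff to Arm: p·3 + (1−p)·(-6) = 9p - 6
  -7p + 8 = 9p - 6  ⇒  -16p = -14  ⇒  p = 7/8.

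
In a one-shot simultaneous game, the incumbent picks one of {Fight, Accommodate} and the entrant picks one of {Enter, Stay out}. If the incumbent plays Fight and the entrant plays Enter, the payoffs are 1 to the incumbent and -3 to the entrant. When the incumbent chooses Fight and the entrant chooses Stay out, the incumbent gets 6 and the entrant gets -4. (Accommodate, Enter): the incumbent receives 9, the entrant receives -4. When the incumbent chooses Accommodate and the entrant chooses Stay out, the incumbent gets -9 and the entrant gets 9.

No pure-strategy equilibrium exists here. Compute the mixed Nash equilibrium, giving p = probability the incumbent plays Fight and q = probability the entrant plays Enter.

The entrant's indifference between Enter and Stay out determines the incumbent's mixing probability p:
  the entrant's payoff from Enter: p·(-3) + (1−p)·(-4) = p - 4
  the entrant's payoff from Stay out: p·(-4) + (1−p)·9 = -13p + 9
  p - 4 = -13p + 9  ⇒  14p = 13  ⇒  p = 13/14.
The incumbent's indifference between Fight and Accommodate determines the entrant's mixing probability q:
  the incumbent's payoff to Fight: q·1 + (1−q)·6 = -5q + 6
  the incumbent's payoff to Accommodate: q·9 + (1−q)·(-9) = 18q - 9
  -5q + 6 = 18q - 9  ⇒  -23q = -15  ⇒  q = 15/23.

p = 13/14, q = 15/23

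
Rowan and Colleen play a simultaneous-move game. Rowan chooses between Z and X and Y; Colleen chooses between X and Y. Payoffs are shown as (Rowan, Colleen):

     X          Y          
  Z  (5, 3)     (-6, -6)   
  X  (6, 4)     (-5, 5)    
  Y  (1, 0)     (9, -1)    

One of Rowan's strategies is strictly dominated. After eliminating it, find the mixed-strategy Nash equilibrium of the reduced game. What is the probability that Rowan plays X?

Rowan's strategy Z is strictly dominated by X: 6 > 5 and -5 > -6. Eliminate Z.
Set Colleen's expected payoff from X equal to that from Y:
  Colleen's expected payoff from X: p·4 + (1−p)·0 = 4p
  Colleen's expected payoff from Y: p·5 + (1−p)·(-1) = 6p - 1
  4p = 6p - 1  ⇒  -2p = -1  ⇒  p = 1/2.

p = 1/2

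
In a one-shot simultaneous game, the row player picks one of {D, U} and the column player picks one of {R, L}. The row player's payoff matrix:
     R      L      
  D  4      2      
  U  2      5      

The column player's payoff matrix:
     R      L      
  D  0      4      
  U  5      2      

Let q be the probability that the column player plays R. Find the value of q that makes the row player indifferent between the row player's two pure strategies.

q = 3/5

The row player's indifference between D and U determines the column player's mixing probability q:
  the row player's payoff from D: q·4 + (1−q)·2 = 2q + 2
  the row player's payoff from U: q·2 + (1−q)·5 = -3q + 5
  2q + 2 = -3q + 5  ⇒  5q = 3  ⇒  q = 3/5.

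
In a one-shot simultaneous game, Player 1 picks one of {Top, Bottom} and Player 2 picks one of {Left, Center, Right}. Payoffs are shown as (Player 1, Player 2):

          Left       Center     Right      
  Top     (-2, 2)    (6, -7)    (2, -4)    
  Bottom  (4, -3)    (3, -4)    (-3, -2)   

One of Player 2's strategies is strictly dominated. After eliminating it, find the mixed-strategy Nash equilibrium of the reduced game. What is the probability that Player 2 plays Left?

Player 2's strategy Center is strictly dominated by Right: -4 > -7 and -2 > -4. Eliminate Center.
Player 2's mix must leave Player 1 indifferent between Top and Bottom.
  Player 1's payoff to Top: q·(-2) + (1−q)·2 = -4q + 2
  Player 1's payoff to Bottom: q·4 + (1−q)·(-3) = 7q - 3
  -4q + 2 = 7q - 3  ⇒  -11q = -5  ⇒  q = 5/11.

q = 5/11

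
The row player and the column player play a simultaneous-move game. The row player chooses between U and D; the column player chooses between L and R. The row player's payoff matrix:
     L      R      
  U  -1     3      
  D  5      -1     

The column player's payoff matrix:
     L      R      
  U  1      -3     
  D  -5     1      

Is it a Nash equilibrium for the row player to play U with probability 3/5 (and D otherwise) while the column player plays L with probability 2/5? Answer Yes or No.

Check the column player's indifference given the row player's mix p = 3/5:
  payoff from L = -7/5; payoff from R = -7/5 — equal.
Check the row player's indifference given the column player's mix q = 2/5:
  payoff from U = 7/5; payoff from D = 7/5 — equal.
Both players are indifferent, so neither can profitably deviate.

Yes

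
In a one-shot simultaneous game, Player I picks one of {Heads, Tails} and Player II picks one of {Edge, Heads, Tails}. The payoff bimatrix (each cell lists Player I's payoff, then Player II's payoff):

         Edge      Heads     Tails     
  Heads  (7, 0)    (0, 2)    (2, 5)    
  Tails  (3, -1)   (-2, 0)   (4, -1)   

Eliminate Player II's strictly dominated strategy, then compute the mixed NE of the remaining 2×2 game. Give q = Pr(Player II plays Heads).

q = 1/2

Player II's strategy Edge is strictly dominated by Heads: 2 > 0 and 0 > -1. Eliminate Edge.
For Player I to be willing to mix, Player I must be indifferent between Heads and Tails, which pins down Player II's mix.
  Player I's payoff from Heads: q·0 + (1−q)·2 = -2q + 2
  Player I's payoff from Tails: q·(-2) + (1−q)·4 = -6q + 4
  -2q + 2 = -6q + 4  ⇒  4q = 2  ⇒  q = 1/2.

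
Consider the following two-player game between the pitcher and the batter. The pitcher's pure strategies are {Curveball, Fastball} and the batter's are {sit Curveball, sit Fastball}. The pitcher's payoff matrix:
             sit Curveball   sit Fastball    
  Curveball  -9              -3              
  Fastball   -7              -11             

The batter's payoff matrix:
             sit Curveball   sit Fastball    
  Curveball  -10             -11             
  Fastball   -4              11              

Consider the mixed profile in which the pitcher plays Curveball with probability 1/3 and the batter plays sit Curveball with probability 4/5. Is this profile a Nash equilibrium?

Given the pitcher's mix p = 1/3, the batter's payoff from sit Curveball is -6 but from sit Fastball is 11/3. The batter strictly prefers sit Fastball, so the batter would not mix.
So the proposed profile is not a Nash equilibrium.

No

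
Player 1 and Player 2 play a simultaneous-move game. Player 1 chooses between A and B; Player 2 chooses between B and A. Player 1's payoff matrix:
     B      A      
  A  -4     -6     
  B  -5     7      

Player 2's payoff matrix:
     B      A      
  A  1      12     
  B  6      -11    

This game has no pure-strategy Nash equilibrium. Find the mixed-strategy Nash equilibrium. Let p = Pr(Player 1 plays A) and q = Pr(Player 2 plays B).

p = 17/28, q = 13/14

Player 2's indifference between B and A determines Player 1's mixing probability p:
  Player 2's payoff from B: p·1 + (1−p)·6 = -5p + 6
  Player 2's payoff from A: p·12 + (1−p)·(-11) = 23p - 11
  -5p + 6 = 23p - 11  ⇒  -28p = -17  ⇒  p = 17/28.
Player 2's mix must leave Player 1 indifferent between A and B.
  Player 1's payoff from A: q·(-4) + (1−q)·(-6) = 2q - 6
  Player 1's payoff from B: q·(-5) + (1−q)·7 = -12q + 7
  2q - 6 = -12q + 7  ⇒  14q = 13  ⇒  q = 13/14.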